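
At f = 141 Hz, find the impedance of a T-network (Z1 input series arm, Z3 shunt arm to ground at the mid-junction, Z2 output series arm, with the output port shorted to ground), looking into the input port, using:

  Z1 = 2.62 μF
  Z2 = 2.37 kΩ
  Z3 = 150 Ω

Step 1 — Angular frequency: ω = 2π·f = 2π·141 = 885.9 rad/s.
Step 2 — Component impedances:
  Z1: Z = 1/(jωC) = -j/(ω·C) = 0 - j430.8 Ω
  Z2: Z = R = 2370 Ω
  Z3: Z = R = 150 Ω
Step 3 — With the output port shorted to ground, the output series arm Z2 runs from the junction to ground; the shunt arm Z3 also runs from the junction to ground. They appear in parallel: Z3 || Z2 = 141.1 Ω.
Step 4 — Series with input arm Z1: Z_in = Z1 + (Z3 || Z2) = 141.1 - j430.8 Ω = 453.3∠-71.9° Ω.

Z = 141.1 - j430.8 Ω = 453.3∠-71.9° Ω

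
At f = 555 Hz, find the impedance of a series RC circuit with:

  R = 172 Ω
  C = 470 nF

Step 1 — Angular frequency: ω = 2π·f = 2π·555 = 3487 rad/s.
Step 2 — Component impedances:
  R: Z = R = 172 Ω
  C: Z = 1/(jωC) = -j/(ω·C) = 0 - j610.1 Ω
Step 3 — Series combination: Z_total = R + C = 172 - j610.1 Ω = 633.9∠-74.3° Ω.

Z = 172 - j610.1 Ω = 633.9∠-74.3° Ω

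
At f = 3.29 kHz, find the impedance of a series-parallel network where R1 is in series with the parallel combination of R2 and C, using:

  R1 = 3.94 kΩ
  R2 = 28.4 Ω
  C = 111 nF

Step 1 — Angular frequency: ω = 2π·f = 2π·3290 = 2.067e+04 rad/s.
Step 2 — Component impedances:
  R1: Z = R = 3940 Ω
  R2: Z = R = 28.4 Ω
  C: Z = 1/(jωC) = -j/(ω·C) = 0 - j435.8 Ω
Step 3 — Parallel branch: R2 || C = 1/(1/R2 + 1/C) = 28.28 - j1.843 Ω.
Step 4 — Series with R1: Z_total = R1 + (R2 || C) = 3968 - j1.843 Ω = 3968∠-0.0° Ω.

Z = 3968 - j1.843 Ω = 3968∠-0.0° Ω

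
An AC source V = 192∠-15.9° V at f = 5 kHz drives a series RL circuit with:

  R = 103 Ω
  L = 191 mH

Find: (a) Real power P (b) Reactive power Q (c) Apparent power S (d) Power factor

Step 1 — Angular frequency: ω = 2π·f = 2π·5000 = 3.142e+04 rad/s.
Step 2 — Component impedances:
  R: Z = R = 103 Ω
  L: Z = jωL = j·3.142e+04·0.191 = 0 + j6000 Ω
Step 3 — Series combination: Z_total = R + L = 103 + j6000 Ω = 6001∠89.0° Ω.
Step 4 — Source phasor: V = 192∠-15.9° V = 184.7 - j52.6 V.
Step 5 — Current: I = V / Z = -0.008235 - j0.03091 A = 0.03199∠-104.9° A.
Step 6 — Complex power: S = V·I* = 0.1054 + j6.142 VA.
Step 7 — Real power: P = Re(S) = 0.1054 W.
Step 8 — Reactive power: Q = Im(S) = 6.142 VAR.
Step 9 — Apparent power: |S| = 6.143 VA.
Step 10 — Power factor: PF = P/|S| = 0.01716 (lagging).

(a) P = 0.1054 W  (b) Q = 6.142 VAR  (c) S = 6.143 VA  (d) PF = 0.01716 (lagging)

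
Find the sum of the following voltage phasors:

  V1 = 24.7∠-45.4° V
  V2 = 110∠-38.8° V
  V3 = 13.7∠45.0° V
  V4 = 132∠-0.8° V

Step 1 — Convert each phasor to rectangular form:
  V1 = 24.7·(cos(-45.4°) + j·sin(-45.4°)) = 17.34 - j17.59 V
  V2 = 110·(cos(-38.8°) + j·sin(-38.8°)) = 85.73 - j68.93 V
  V3 = 13.7·(cos(45.0°) + j·sin(45.0°)) = 9.687 + j9.687 V
  V4 = 132·(cos(-0.8°) + j·sin(-0.8°)) = 132 - j1.843 V
Step 2 — Sum components: V_total = 244.7 - j78.67 V.
Step 3 — Convert to polar: |V_total| = 257.1 V, ∠V_total = -17.8°.

V_total = 257.1∠-17.8° V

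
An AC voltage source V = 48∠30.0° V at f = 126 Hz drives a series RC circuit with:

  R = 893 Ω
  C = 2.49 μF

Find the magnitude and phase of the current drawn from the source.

Step 1 — Angular frequency: ω = 2π·f = 2π·126 = 791.7 rad/s.
Step 2 — Component impedances:
  R: Z = R = 893 Ω
  C: Z = 1/(jωC) = -j/(ω·C) = 0 - j507.3 Ω
Step 3 — Series combination: Z_total = R + C = 893 - j507.3 Ω = 1027∠-29.6° Ω.
Step 4 — Source phasor: V = 48∠30.0° V = 41.57 + j24 V.
Step 5 — Ohm's law: I = V / Z_total = (41.57 + j24) / (893 - j507.3) = 0.02365 + j0.04031 A.
Step 6 — Convert to polar: |I| = 0.04674 A, ∠I = 59.6°.

I = 0.04674∠59.6° A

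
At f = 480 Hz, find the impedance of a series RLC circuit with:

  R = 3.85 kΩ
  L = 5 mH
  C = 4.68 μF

Step 1 — Angular frequency: ω = 2π·f = 2π·480 = 3016 rad/s.
Step 2 — Component impedances:
  R: Z = R = 3850 Ω
  L: Z = jωL = j·3016·0.005 = 0 + j15.08 Ω
  C: Z = 1/(jωC) = -j/(ω·C) = 0 - j70.85 Ω
Step 3 — Series combination: Z_total = R + L + C = 3850 - j55.77 Ω = 3850∠-0.8° Ω.

Z = 3850 - j55.77 Ω = 3850∠-0.8° Ω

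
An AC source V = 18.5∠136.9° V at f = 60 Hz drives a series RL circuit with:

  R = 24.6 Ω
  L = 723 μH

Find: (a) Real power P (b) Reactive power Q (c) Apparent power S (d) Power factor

Step 1 — Angular frequency: ω = 2π·f = 2π·60 = 377 rad/s.
Step 2 — Component impedances:
  R: Z = R = 24.6 Ω
  L: Z = jωL = j·377·0.000723 = 0 + j0.2726 Ω
Step 3 — Series combination: Z_total = R + L = 24.6 + j0.2726 Ω = 24.6∠0.6° Ω.
Step 4 — Source phasor: V = 18.5∠136.9° V = -13.51 + j12.64 V.
Step 5 — Current: I = V / Z = -0.5433 + j0.5199 A = 0.752∠136.3° A.
Step 6 — Complex power: S = V·I* = 13.91 + j0.1541 VA.
Step 7 — Real power: P = Re(S) = 13.91 W.
Step 8 — Reactive power: Q = Im(S) = 0.1541 VAR.
Step 9 — Apparent power: |S| = 13.91 VA.
Step 10 — Power factor: PF = P/|S| = 0.9999 (lagging).

(a) P = 13.91 W  (b) Q = 0.1541 VAR  (c) S = 13.91 VA  (d) PF = 0.9999 (lagging)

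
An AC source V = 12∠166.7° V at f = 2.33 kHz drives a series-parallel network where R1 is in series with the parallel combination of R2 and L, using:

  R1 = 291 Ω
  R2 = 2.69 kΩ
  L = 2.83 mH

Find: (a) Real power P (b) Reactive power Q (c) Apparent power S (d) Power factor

Step 1 — Angular frequency: ω = 2π·f = 2π·2330 = 1.464e+04 rad/s.
Step 2 — Component impedances:
  R1: Z = R = 291 Ω
  R2: Z = R = 2690 Ω
  L: Z = jωL = j·1.464e+04·0.00283 = 0 + j41.43 Ω
Step 3 — Parallel branch: R2 || L = 1/(1/R2 + 1/L) = 0.638 + j41.42 Ω.
Step 4 — Series with R1: Z_total = R1 + (R2 || L) = 291.6 + j41.42 Ω = 294.6∠8.1° Ω.
Step 5 — Source phasor: V = 12∠166.7° V = -11.68 + j2.761 V.
Step 6 — Current: I = V / Z = -0.03793 + j0.01485 A = 0.04074∠158.6° A.
Step 7 — Complex power: S = V·I* = 0.484 + j0.06874 VA.
Step 8 — Real power: P = Re(S) = 0.484 W.
Step 9 — Reactive power: Q = Im(S) = 0.06874 VAR.
Step 10 — Apparent power: |S| = 0.4889 VA.
Step 11 — Power factor: PF = P/|S| = 0.9901 (lagging).

(a) P = 0.484 W  (b) Q = 0.06874 VAR  (c) S = 0.4889 VA  (d) PF = 0.9901 (lagging)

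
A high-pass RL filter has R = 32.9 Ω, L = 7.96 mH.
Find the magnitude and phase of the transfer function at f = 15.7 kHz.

Step 1 — Angular frequency: ω = 2π·1.57e+04 = 9.865e+04 rad/s.
Step 2 — Transfer function: H(jω) = jωL/(R + jωL).
Step 3 — Numerator jωL = j·785.2; denominator R + jωL = 32.9 + j785.2.
Step 4 — H = 0.9982 + j0.04183.
Step 5 — Magnitude: |H| = 0.9991 (-0.0 dB); phase: φ = 2.4°.

|H| = 0.9991 (-0.0 dB), φ = 2.4°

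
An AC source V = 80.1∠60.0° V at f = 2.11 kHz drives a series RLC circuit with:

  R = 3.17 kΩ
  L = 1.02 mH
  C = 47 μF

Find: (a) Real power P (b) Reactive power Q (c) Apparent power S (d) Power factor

Step 1 — Angular frequency: ω = 2π·f = 2π·2110 = 1.326e+04 rad/s.
Step 2 — Component impedances:
  R: Z = R = 3170 Ω
  L: Z = jωL = j·1.326e+04·0.00102 = 0 + j13.52 Ω
  C: Z = 1/(jωC) = -j/(ω·C) = 0 - j1.605 Ω
Step 3 — Series combination: Z_total = R + L + C = 3170 + j11.92 Ω = 3170∠0.2° Ω.
Step 4 — Source phasor: V = 80.1∠60.0° V = 40.05 + j69.37 V.
Step 5 — Current: I = V / Z = 0.01272 + j0.02184 A = 0.02527∠59.8° A.
Step 6 — Complex power: S = V·I* = 2.024 + j0.007609 VA.
Step 7 — Real power: P = Re(S) = 2.024 W.
Step 8 — Reactive power: Q = Im(S) = 0.007609 VAR.
Step 9 — Apparent power: |S| = 2.024 VA.
Step 10 — Power factor: PF = P/|S| = 1 (lagging).

(a) P = 2.024 W  (b) Q = 0.007609 VAR  (c) S = 2.024 VA  (d) PF = 1 (lagging)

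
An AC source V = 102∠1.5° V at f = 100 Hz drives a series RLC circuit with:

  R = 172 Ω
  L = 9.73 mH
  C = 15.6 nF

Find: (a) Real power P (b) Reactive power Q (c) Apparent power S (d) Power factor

Step 1 — Angular frequency: ω = 2π·f = 2π·100 = 628.3 rad/s.
Step 2 — Component impedances:
  R: Z = R = 172 Ω
  L: Z = jωL = j·628.3·0.00973 = 0 + j6.114 Ω
  C: Z = 1/(jωC) = -j/(ω·C) = 0 - j1.02e+05 Ω
Step 3 — Series combination: Z_total = R + L + C = 172 - j1.02e+05 Ω = 1.02e+05∠-89.9° Ω.
Step 4 — Source phasor: V = 102∠1.5° V = 102 + j2.67 V.
Step 5 — Current: I = V / Z = -2.449e-05 + j0.0009995 A = 0.0009998∠91.4° A.
Step 6 — Complex power: S = V·I* = 0.0001719 - j0.102 VA.
Step 7 — Real power: P = Re(S) = 0.0001719 W.
Step 8 — Reactive power: Q = Im(S) = -0.102 VAR.
Step 9 — Apparent power: |S| = 0.102 VA.
Step 10 — Power factor: PF = P/|S| = 0.001686 (leading).

(a) P = 0.0001719 W  (b) Q = -0.102 VAR  (c) S = 0.102 VA  (d) PF = 0.001686 (leading)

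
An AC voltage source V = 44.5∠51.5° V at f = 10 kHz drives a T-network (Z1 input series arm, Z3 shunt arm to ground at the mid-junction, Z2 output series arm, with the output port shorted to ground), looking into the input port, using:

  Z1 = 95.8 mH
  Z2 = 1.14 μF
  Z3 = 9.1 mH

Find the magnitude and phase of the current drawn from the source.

Step 1 — Angular frequency: ω = 2π·f = 2π·1e+04 = 6.283e+04 rad/s.
Step 2 — Component impedances:
  Z1: Z = jωL = j·6.283e+04·0.0958 = 0 + j6019 Ω
  Z2: Z = 1/(jωC) = -j/(ω·C) = 0 - j13.96 Ω
  Z3: Z = jωL = j·6.283e+04·0.0091 = 0 + j571.8 Ω
Step 3 — With the output port shorted to ground, the output series arm Z2 runs from the junction to ground; the shunt arm Z3 also runs from the junction to ground. They appear in parallel: Z3 || Z2 = 0 - j14.31 Ω.
Step 4 — Series with input arm Z1: Z_in = Z1 + (Z3 || Z2) = 0 + j6005 Ω = 6005∠90.0° Ω.
Step 5 — Source phasor: V = 44.5∠51.5° V = 27.7 + j34.83 V.
Step 6 — Ohm's law: I = V / Z_total = (27.7 + j34.83) / (0 + j6005) = 0.0058 - j0.004613 A.
Step 7 — Convert to polar: |I| = 0.007411 A, ∠I = -38.5°.

I = 0.007411∠-38.5° A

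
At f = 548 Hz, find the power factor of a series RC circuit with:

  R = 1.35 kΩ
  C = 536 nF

Step 1 — Angular frequency: ω = 2π·f = 2π·548 = 3443 rad/s.
Step 2 — Component impedances:
  R: Z = R = 1350 Ω
  C: Z = 1/(jωC) = -j/(ω·C) = 0 - j541.8 Ω
Step 3 — Series combination: Z_total = R + C = 1350 - j541.8 Ω = 1455∠-21.9° Ω.
Step 4 — Power factor: PF = cos(φ) = Re(Z)/|Z| = 1350/1454.7 = 0.928.
Step 5 — Type: Im(Z) = -541.8 ⇒ leading (phase φ = -21.9°).

PF = 0.928 (leading, φ = -21.9°)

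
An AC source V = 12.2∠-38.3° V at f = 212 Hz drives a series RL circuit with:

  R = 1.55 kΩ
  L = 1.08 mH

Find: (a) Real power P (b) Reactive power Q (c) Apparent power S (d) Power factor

Step 1 — Angular frequency: ω = 2π·f = 2π·212 = 1332 rad/s.
Step 2 — Component impedances:
  R: Z = R = 1550 Ω
  L: Z = jωL = j·1332·0.00108 = 0 + j1.439 Ω
Step 3 — Series combination: Z_total = R + L = 1550 + j1.439 Ω = 1550∠0.1° Ω.
Step 4 — Source phasor: V = 12.2∠-38.3° V = 9.574 - j7.561 V.
Step 5 — Current: I = V / Z = 0.006172 - j0.004884 A = 0.007871∠-38.4° A.
Step 6 — Complex power: S = V·I* = 0.09603 + j8.912e-05 VA.
Step 7 — Real power: P = Re(S) = 0.09603 W.
Step 8 — Reactive power: Q = Im(S) = 8.912e-05 VAR.
Step 9 — Apparent power: |S| = 0.09603 VA.
Step 10 — Power factor: PF = P/|S| = 1 (lagging).

(a) P = 0.09603 W  (b) Q = 8.912e-05 VAR  (c) S = 0.09603 VA  (d) PF = 1 (lagging)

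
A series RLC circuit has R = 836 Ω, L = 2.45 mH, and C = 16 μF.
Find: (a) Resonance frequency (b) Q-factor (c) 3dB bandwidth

Step 1 — Resonance: ω₀ = 1/√(LC) = 1/√(0.00245·1.6e-05) = 5051 rad/s.
Step 2 — f₀ = ω₀/(2π) = 803.9 Hz.
Step 3 — Series Q: Q = ω₀L/R = 5051·0.00245/836 = 0.0148.
Step 4 — Bandwidth: Δω = ω₀/Q = 3.412e+05 rad/s; BW = Δω/(2π) = 5.431e+04 Hz.

(a) f₀ = 803.9 Hz  (b) Q = 0.0148  (c) BW = 5.431e+04 Hz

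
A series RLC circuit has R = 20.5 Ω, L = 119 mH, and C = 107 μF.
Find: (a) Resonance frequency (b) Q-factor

Step 1 — Resonance condition Im(Z)=0 gives ω₀ = 1/√(LC).
Step 2 — ω₀ = 1/√(0.119·0.000107) = 280.2 rad/s.
Step 3 — f₀ = ω₀/(2π) = 44.6 Hz.
Step 4 — Series Q: Q = ω₀L/R = 280.2·0.119/20.5 = 1.627.

(a) f₀ = 44.6 Hz  (b) Q = 1.627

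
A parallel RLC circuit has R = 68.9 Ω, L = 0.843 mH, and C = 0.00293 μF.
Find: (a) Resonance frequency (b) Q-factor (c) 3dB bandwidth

Step 1 — Resonance: ω₀ = 1/√(LC) = 1/√(0.000843·2.93e-09) = 6.363e+05 rad/s.
Step 2 — f₀ = ω₀/(2π) = 1.013e+05 Hz.
Step 3 — Parallel Q: Q = R/(ω₀L) = 68.9/(6.363e+05·0.000843) = 0.1285.
Step 4 — Bandwidth: Δω = ω₀/Q = 4.954e+06 rad/s; BW = Δω/(2π) = 7.884e+05 Hz.

(a) f₀ = 1.013e+05 Hz  (b) Q = 0.1285  (c) BW = 7.884e+05 Hz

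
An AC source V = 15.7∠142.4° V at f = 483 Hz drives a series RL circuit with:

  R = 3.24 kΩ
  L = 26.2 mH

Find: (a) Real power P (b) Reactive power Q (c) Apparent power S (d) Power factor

Step 1 — Angular frequency: ω = 2π·f = 2π·483 = 3035 rad/s.
Step 2 — Component impedances:
  R: Z = R = 3240 Ω
  L: Z = jωL = j·3035·0.0262 = 0 + j79.51 Ω
Step 3 — Series combination: Z_total = R + L = 3240 + j79.51 Ω = 3241∠1.4° Ω.
Step 4 — Source phasor: V = 15.7∠142.4° V = -12.44 + j9.579 V.
Step 5 — Current: I = V / Z = -0.003764 + j0.003049 A = 0.004844∠141.0° A.
Step 6 — Complex power: S = V·I* = 0.07603 + j0.001866 VA.
Step 7 — Real power: P = Re(S) = 0.07603 W.
Step 8 — Reactive power: Q = Im(S) = 0.001866 VAR.
Step 9 — Apparent power: |S| = 0.07605 VA.
Step 10 — Power factor: PF = P/|S| = 0.9997 (lagging).

(a) P = 0.07603 W  (b) Q = 0.001866 VAR  (c) S = 0.07605 VA  (d) PF = 0.9997 (lagging)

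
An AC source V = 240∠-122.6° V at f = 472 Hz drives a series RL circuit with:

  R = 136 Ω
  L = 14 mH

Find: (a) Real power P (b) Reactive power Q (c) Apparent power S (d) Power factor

Step 1 — Angular frequency: ω = 2π·f = 2π·472 = 2966 rad/s.
Step 2 — Component impedances:
  R: Z = R = 136 Ω
  L: Z = jωL = j·2966·0.014 = 0 + j41.52 Ω
Step 3 — Series combination: Z_total = R + L = 136 + j41.52 Ω = 142.2∠17.0° Ω.
Step 4 — Source phasor: V = 240∠-122.6° V = -129.3 - j202.2 V.
Step 5 — Current: I = V / Z = -1.285 - j1.094 A = 1.688∠-139.6° A.
Step 6 — Complex power: S = V·I* = 387.4 + j118.3 VA.
Step 7 — Real power: P = Re(S) = 387.4 W.
Step 8 — Reactive power: Q = Im(S) = 118.3 VAR.
Step 9 — Apparent power: |S| = 405.1 VA.
Step 10 — Power factor: PF = P/|S| = 0.9564 (lagging).

(a) P = 387.4 W  (b) Q = 118.3 VAR  (c) S = 405.1 VA  (d) PF = 0.9564 (lagging)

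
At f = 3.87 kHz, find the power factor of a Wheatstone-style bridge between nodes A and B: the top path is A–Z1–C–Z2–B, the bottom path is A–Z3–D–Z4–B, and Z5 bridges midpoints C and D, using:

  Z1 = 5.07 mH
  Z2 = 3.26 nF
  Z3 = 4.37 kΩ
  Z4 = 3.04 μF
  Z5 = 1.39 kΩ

Step 1 — Angular frequency: ω = 2π·f = 2π·3870 = 2.432e+04 rad/s.
Step 2 — Component impedances:
  Z1: Z = jωL = j·2.432e+04·0.00507 = 0 + j123.3 Ω
  Z2: Z = 1/(jωC) = -j/(ω·C) = 0 - j1.262e+04 Ω
  Z3: Z = R = 4370 Ω
  Z4: Z = 1/(jωC) = -j/(ω·C) = 0 - j13.53 Ω
  Z5: Z = R = 1390 Ω
Step 3 — Bridge requires nodal analysis (the Z5 bridge couples midpoints C and D, so the two paths cannot be reduced to a simple series/parallel combination). Setting node B to ground and injecting 1 A at node A, the 3-node admittance system at A, C, D solves to V_A = Z_AB = 1043 - j29.42 Ω = 1043∠-1.6° Ω.
Step 4 — Power factor: PF = cos(φ) = Re(Z)/|Z| = 1042.8/1043.2 = 0.9996.
Step 5 — Type: Im(Z) = -29.42 ⇒ leading (phase φ = -1.6°).

PF = 0.9996 (leading, φ = -1.6°)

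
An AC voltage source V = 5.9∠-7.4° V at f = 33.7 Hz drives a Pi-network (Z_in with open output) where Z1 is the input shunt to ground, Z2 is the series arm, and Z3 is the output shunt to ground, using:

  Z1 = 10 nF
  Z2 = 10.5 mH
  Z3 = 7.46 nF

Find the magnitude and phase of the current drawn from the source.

Step 1 — Angular frequency: ω = 2π·f = 2π·33.7 = 211.7 rad/s.
Step 2 — Component impedances:
  Z1: Z = 1/(jωC) = -j/(ω·C) = 0 - j4.723e+05 Ω
  Z2: Z = jωL = j·211.7·0.0105 = 0 + j2.223 Ω
  Z3: Z = 1/(jωC) = -j/(ω·C) = 0 - j6.331e+05 Ω
Step 3 — With open output, the series arm Z2 and the output shunt Z3 appear in series to ground: Z2 + Z3 = 0 - j6.331e+05 Ω.
Step 4 — Parallel with input shunt Z1: Z_in = Z1 || (Z2 + Z3) = 0 - j2.705e+05 Ω = 2.705e+05∠-90.0° Ω.
Step 5 — Source phasor: V = 5.9∠-7.4° V = 5.851 - j0.7599 V.
Step 6 — Ohm's law: I = V / Z_total = (5.851 - j0.7599) / (0 - j2.705e+05) = 2.809e-06 + j2.163e-05 A.
Step 7 — Convert to polar: |I| = 2.181e-05 A, ∠I = 82.6°.

I = 2.181e-05∠82.6° A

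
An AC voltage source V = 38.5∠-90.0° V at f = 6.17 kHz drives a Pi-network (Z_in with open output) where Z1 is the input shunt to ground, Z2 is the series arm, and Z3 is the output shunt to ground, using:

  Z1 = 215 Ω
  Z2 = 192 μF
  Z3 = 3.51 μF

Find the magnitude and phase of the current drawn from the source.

Step 1 — Angular frequency: ω = 2π·f = 2π·6170 = 3.877e+04 rad/s.
Step 2 — Component impedances:
  Z1: Z = R = 215 Ω
  Z2: Z = 1/(jωC) = -j/(ω·C) = 0 - j0.1343 Ω
  Z3: Z = 1/(jωC) = -j/(ω·C) = 0 - j7.349 Ω
Step 3 — With open output, the series arm Z2 and the output shunt Z3 appear in series to ground: Z2 + Z3 = 0 - j7.483 Ω.
Step 4 — Parallel with input shunt Z1: Z_in = Z1 || (Z2 + Z3) = 0.2602 - j7.474 Ω = 7.479∠-88.0° Ω.
Step 5 — Source phasor: V = 38.5∠-90.0° V = 0 - j38.5 V.
Step 6 — Ohm's law: I = V / Z_total = (0 - j38.5) / (0.2602 - j7.474) = 5.145 - j0.1791 A.
Step 7 — Convert to polar: |I| = 5.148 A, ∠I = -2.0°.

I = 5.148∠-2.0° A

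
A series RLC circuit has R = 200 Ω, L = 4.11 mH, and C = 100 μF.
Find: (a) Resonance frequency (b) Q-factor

Step 1 — Resonance condition Im(Z)=0 gives ω₀ = 1/√(LC).
Step 2 — ω₀ = 1/√(0.00411·0.0001) = 1560 rad/s.
Step 3 — f₀ = ω₀/(2π) = 248.3 Hz.
Step 4 — Series Q: Q = ω₀L/R = 1560·0.00411/200 = 0.03205.

(a) f₀ = 248.3 Hz  (b) Q = 0.03205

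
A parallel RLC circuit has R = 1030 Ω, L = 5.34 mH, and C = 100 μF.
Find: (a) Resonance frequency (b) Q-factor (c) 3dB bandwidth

Step 1 — Resonance: ω₀ = 1/√(LC) = 1/√(0.00534·0.0001) = 1368 rad/s.
Step 2 — f₀ = ω₀/(2π) = 217.8 Hz.
Step 3 — Parallel Q: Q = R/(ω₀L) = 1030/(1368·0.00534) = 141.
Step 4 — Bandwidth: Δω = ω₀/Q = 9.709 rad/s; BW = Δω/(2π) = 1.545 Hz.

(a) f₀ = 217.8 Hz  (b) Q = 141  (c) BW = 1.545 Hz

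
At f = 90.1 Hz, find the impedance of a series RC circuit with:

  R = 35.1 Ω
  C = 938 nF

Step 1 — Angular frequency: ω = 2π·f = 2π·90.1 = 566.1 rad/s.
Step 2 — Component impedances:
  R: Z = R = 35.1 Ω
  C: Z = 1/(jωC) = -j/(ω·C) = 0 - j1883 Ω
Step 3 — Series combination: Z_total = R + C = 35.1 - j1883 Ω = 1884∠-88.9° Ω.

Z = 35.1 - j1883 Ω = 1884∠-88.9° Ω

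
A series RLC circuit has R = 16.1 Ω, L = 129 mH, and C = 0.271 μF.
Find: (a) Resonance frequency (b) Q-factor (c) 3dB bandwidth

Step 1 — Resonance: ω₀ = 1/√(LC) = 1/√(0.129·2.71e-07) = 5348 rad/s.
Step 2 — f₀ = ω₀/(2π) = 851.2 Hz.
Step 3 — Series Q: Q = ω₀L/R = 5348·0.129/16.1 = 42.85.
Step 4 — Bandwidth: Δω = ω₀/Q = 124.8 rad/s; BW = Δω/(2π) = 19.86 Hz.

(a) f₀ = 851.2 Hz  (b) Q = 42.85  (c) BW = 19.86 Hz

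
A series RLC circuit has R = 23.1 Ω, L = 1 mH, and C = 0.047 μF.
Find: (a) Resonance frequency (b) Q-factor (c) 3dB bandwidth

Step 1 — Resonance: ω₀ = 1/√(LC) = 1/√(0.001·4.7e-08) = 1.459e+05 rad/s.
Step 2 — f₀ = ω₀/(2π) = 2.322e+04 Hz.
Step 3 — Series Q: Q = ω₀L/R = 1.459e+05·0.001/23.1 = 6.315.
Step 4 — Bandwidth: Δω = ω₀/Q = 2.31e+04 rad/s; BW = Δω/(2π) = 3676 Hz.

(a) f₀ = 2.322e+04 Hz  (b) Q = 6.315  (c) BW = 3676 Hz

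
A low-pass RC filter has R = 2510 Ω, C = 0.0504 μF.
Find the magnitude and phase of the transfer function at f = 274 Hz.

Step 1 — Angular frequency: ω = 2π·274 = 1722 rad/s.
Step 2 — Transfer function: H(jω) = 1/(1 + jωRC).
Step 3 — Denominator: 1 + jωRC = 1 + j·1722·2510·5.04e-08 = 1 + j0.2178.
Step 4 — H = 0.9547 - j0.2079.
Step 5 — Magnitude: |H| = 0.9771 (-0.2 dB); phase: φ = -12.3°.

|H| = 0.9771 (-0.2 dB), φ = -12.3°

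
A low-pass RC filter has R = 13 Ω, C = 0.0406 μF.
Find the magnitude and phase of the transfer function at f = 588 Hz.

Step 1 — Angular frequency: ω = 2π·588 = 3695 rad/s.
Step 2 — Transfer function: H(jω) = 1/(1 + jωRC).
Step 3 — Denominator: 1 + jωRC = 1 + j·3695·13·4.06e-08 = 1 + j0.00195.
Step 4 — H = 1 - j0.00195.
Step 5 — Magnitude: |H| = 1 (-0.0 dB); phase: φ = -0.1°.

|H| = 1 (-0.0 dB), φ = -0.1°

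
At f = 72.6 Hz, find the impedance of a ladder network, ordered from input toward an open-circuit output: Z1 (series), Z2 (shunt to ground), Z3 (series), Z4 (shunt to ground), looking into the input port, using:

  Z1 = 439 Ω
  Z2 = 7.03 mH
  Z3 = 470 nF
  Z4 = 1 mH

Step 1 — Angular frequency: ω = 2π·f = 2π·72.6 = 456.2 rad/s.
Step 2 — Component impedances:
  Z1: Z = R = 439 Ω
  Z2: Z = jωL = j·456.2·0.00703 = 0 + j3.207 Ω
  Z3: Z = 1/(jωC) = -j/(ω·C) = 0 - j4664 Ω
  Z4: Z = jωL = j·456.2·0.001 = 0 + j0.4562 Ω
Step 3 — Ladder network (open output): work backward from the far end, alternating series and parallel combinations. Z_in = 439 + j3.209 Ω = 439∠0.4° Ω.

Z = 439 + j3.209 Ω = 439∠0.4° Ω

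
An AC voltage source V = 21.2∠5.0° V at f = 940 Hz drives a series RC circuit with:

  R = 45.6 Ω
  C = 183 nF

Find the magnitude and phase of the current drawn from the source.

Step 1 — Angular frequency: ω = 2π·f = 2π·940 = 5906 rad/s.
Step 2 — Component impedances:
  R: Z = R = 45.6 Ω
  C: Z = 1/(jωC) = -j/(ω·C) = 0 - j925.2 Ω
Step 3 — Series combination: Z_total = R + C = 45.6 - j925.2 Ω = 926.3∠-87.2° Ω.
Step 4 — Source phasor: V = 21.2∠5.0° V = 21.12 + j1.848 V.
Step 5 — Ohm's law: I = V / Z_total = (21.12 + j1.848) / (45.6 - j925.2) = -0.0008699 + j0.02287 A.
Step 6 — Convert to polar: |I| = 0.02289 A, ∠I = 92.2°.

I = 0.02289∠92.2° A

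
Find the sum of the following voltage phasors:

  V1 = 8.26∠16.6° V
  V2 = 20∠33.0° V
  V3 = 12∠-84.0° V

Step 1 — Convert each phasor to rectangular form:
  V1 = 8.26·(cos(16.6°) + j·sin(16.6°)) = 7.916 + j2.36 V
  V2 = 20·(cos(33.0°) + j·sin(33.0°)) = 16.77 + j10.89 V
  V3 = 12·(cos(-84.0°) + j·sin(-84.0°)) = 1.254 - j11.93 V
Step 2 — Sum components: V_total = 25.94 + j1.318 V.
Step 3 — Convert to polar: |V_total| = 25.98 V, ∠V_total = 2.9°.

V_total = 25.98∠2.9° V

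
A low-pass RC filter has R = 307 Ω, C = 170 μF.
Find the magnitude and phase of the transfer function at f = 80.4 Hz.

Step 1 — Angular frequency: ω = 2π·80.4 = 505.2 rad/s.
Step 2 — Transfer function: H(jω) = 1/(1 + jωRC).
Step 3 — Denominator: 1 + jωRC = 1 + j·505.2·307·0.00017 = 1 + j26.36.
Step 4 — H = 0.001437 - j0.03787.
Step 5 — Magnitude: |H| = 0.0379 (-28.4 dB); phase: φ = -87.8°.

|H| = 0.0379 (-28.4 dB), φ = -87.8°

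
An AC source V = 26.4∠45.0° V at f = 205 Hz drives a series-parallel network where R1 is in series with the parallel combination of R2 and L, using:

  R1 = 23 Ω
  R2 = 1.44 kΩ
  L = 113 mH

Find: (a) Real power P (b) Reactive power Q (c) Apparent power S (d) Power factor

Step 1 — Angular frequency: ω = 2π·f = 2π·205 = 1288 rad/s.
Step 2 — Component impedances:
  R1: Z = R = 23 Ω
  R2: Z = R = 1440 Ω
  L: Z = jωL = j·1288·0.113 = 0 + j145.5 Ω
Step 3 — Parallel branch: R2 || L = 1/(1/R2 + 1/L) = 14.56 + j144.1 Ω.
Step 4 — Series with R1: Z_total = R1 + (R2 || L) = 37.56 + j144.1 Ω = 148.9∠75.4° Ω.
Step 5 — Source phasor: V = 26.4∠45.0° V = 18.67 + j18.67 V.
Step 6 — Current: I = V / Z = 0.1529 - j0.08969 A = 0.1773∠-30.4° A.
Step 7 — Complex power: S = V·I* = 1.181 + j4.53 VA.
Step 8 — Real power: P = Re(S) = 1.181 W.
Step 9 — Reactive power: Q = Im(S) = 4.53 VAR.
Step 10 — Apparent power: |S| = 4.681 VA.
Step 11 — Power factor: PF = P/|S| = 0.2523 (lagging).

(a) P = 1.181 W  (b) Q = 4.53 VAR  (c) S = 4.681 VA  (d) PF = 0.2523 (lagging)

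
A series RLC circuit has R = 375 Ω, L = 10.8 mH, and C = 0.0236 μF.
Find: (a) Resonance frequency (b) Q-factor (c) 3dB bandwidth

Step 1 — Resonance: ω₀ = 1/√(LC) = 1/√(0.0108·2.36e-08) = 6.264e+04 rad/s.
Step 2 — f₀ = ω₀/(2π) = 9969 Hz.
Step 3 — Series Q: Q = ω₀L/R = 6.264e+04·0.0108/375 = 1.804.
Step 4 — Bandwidth: Δω = ω₀/Q = 3.472e+04 rad/s; BW = Δω/(2π) = 5526 Hz.

(a) f₀ = 9969 Hz  (b) Q = 1.804  (c) BW = 5526 Hz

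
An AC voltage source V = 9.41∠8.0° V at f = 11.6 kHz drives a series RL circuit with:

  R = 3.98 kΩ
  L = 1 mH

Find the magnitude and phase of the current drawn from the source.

Step 1 — Angular frequency: ω = 2π·f = 2π·1.16e+04 = 7.288e+04 rad/s.
Step 2 — Component impedances:
  R: Z = R = 3980 Ω
  L: Z = jωL = j·7.288e+04·0.001 = 0 + j72.88 Ω
Step 3 — Series combination: Z_total = R + L = 3980 + j72.88 Ω = 3981∠1.0° Ω.
Step 4 — Source phasor: V = 9.41∠8.0° V = 9.318 + j1.31 V.
Step 5 — Ohm's law: I = V / Z_total = (9.318 + j1.31) / (3980 + j72.88) = 0.002347 + j0.0002861 A.
Step 6 — Convert to polar: |I| = 0.002364 A, ∠I = 7.0°.

I = 0.002364∠7.0° A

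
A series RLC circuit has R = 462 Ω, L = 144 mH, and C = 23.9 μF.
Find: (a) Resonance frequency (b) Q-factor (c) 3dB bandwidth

Step 1 — Resonance: ω₀ = 1/√(LC) = 1/√(0.144·2.39e-05) = 539 rad/s.
Step 2 — f₀ = ω₀/(2π) = 85.79 Hz.
Step 3 — Series Q: Q = ω₀L/R = 539·0.144/462 = 0.168.
Step 4 — Bandwidth: Δω = ω₀/Q = 3208 rad/s; BW = Δω/(2π) = 510.6 Hz.

(a) f₀ = 85.79 Hz  (b) Q = 0.168  (c) BW = 510.6 Hz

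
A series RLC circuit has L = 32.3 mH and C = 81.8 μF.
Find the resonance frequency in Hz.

Step 1 — Resonance condition Im(Z)=0 gives ω₀ = 1/√(LC).
Step 2 — ω₀ = 1/√(0.0323·8.18e-05) = 615.2 rad/s.
Step 3 — f₀ = ω₀/(2π) = 97.91 Hz.

f₀ = 97.91 Hz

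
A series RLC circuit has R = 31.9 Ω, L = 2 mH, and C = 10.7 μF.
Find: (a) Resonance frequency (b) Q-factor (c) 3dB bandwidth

Step 1 — Resonance condition Im(Z)=0 gives ω₀ = 1/√(LC).
Step 2 — ω₀ = 1/√(0.002·1.07e-05) = 6836 rad/s.
Step 3 — f₀ = ω₀/(2π) = 1088 Hz.
Step 4 — Series Q: Q = ω₀L/R = 6836·0.002/31.9 = 0.4286.
Step 5 — 3dB bandwidth: Δω = ω₀/Q = 1.595e+04 rad/s; BW = Δω/(2π) = 2539 Hz.

(a) f₀ = 1088 Hz  (b) Q = 0.4286  (c) BW = 2539 Hz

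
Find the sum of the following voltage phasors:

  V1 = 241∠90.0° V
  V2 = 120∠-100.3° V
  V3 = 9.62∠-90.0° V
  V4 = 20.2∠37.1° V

Step 1 — Convert each phasor to rectangular form:
  V1 = 241·(cos(90.0°) + j·sin(90.0°)) = 0 + j241 V
  V2 = 120·(cos(-100.3°) + j·sin(-100.3°)) = -21.46 - j118.1 V
  V3 = 9.62·(cos(-90.0°) + j·sin(-90.0°)) = 0 - j9.62 V
  V4 = 20.2·(cos(37.1°) + j·sin(37.1°)) = 16.11 + j12.18 V
Step 2 — Sum components: V_total = -5.345 + j125.5 V.
Step 3 — Convert to polar: |V_total| = 125.6 V, ∠V_total = 92.4°.

V_total = 125.6∠92.4° V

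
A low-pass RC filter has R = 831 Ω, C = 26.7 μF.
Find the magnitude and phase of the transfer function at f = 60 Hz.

Step 1 — Angular frequency: ω = 2π·60 = 377 rad/s.
Step 2 — Transfer function: H(jω) = 1/(1 + jωRC).
Step 3 — Denominator: 1 + jωRC = 1 + j·377·831·2.67e-05 = 1 + j8.365.
Step 4 — H = 0.01409 - j0.1179.
Step 5 — Magnitude: |H| = 0.1187 (-18.5 dB); phase: φ = -83.2°.

|H| = 0.1187 (-18.5 dB), φ = -83.2°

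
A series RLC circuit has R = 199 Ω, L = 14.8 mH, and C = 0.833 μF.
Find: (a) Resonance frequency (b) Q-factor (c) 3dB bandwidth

Step 1 — Resonance: ω₀ = 1/√(LC) = 1/√(0.0148·8.33e-07) = 9006 rad/s.
Step 2 — f₀ = ω₀/(2π) = 1433 Hz.
Step 3 — Series Q: Q = ω₀L/R = 9006·0.0148/199 = 0.6698.
Step 4 — Bandwidth: Δω = ω₀/Q = 1.345e+04 rad/s; BW = Δω/(2π) = 2140 Hz.

(a) f₀ = 1433 Hz  (b) Q = 0.6698  (c) BW = 2140 Hz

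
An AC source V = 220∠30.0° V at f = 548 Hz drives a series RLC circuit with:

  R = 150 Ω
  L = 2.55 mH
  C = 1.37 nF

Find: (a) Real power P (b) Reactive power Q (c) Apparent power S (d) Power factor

Step 1 — Angular frequency: ω = 2π·f = 2π·548 = 3443 rad/s.
Step 2 — Component impedances:
  R: Z = R = 150 Ω
  L: Z = jωL = j·3443·0.00255 = 0 + j8.78 Ω
  C: Z = 1/(jωC) = -j/(ω·C) = 0 - j2.12e+05 Ω
Step 3 — Series combination: Z_total = R + L + C = 150 - j2.12e+05 Ω = 2.12e+05∠-90.0° Ω.
Step 4 — Source phasor: V = 220∠30.0° V = 190.5 + j110 V.
Step 5 — Current: I = V / Z = -0.0005183 + j0.0008991 A = 0.001038∠120.0° A.
Step 6 — Complex power: S = V·I* = 0.0001616 - j0.2283 VA.
Step 7 — Real power: P = Re(S) = 0.0001616 W.
Step 8 — Reactive power: Q = Im(S) = -0.2283 VAR.
Step 9 — Apparent power: |S| = 0.2283 VA.
Step 10 — Power factor: PF = P/|S| = 0.0007076 (leading).

(a) P = 0.0001616 W  (b) Q = -0.2283 VAR  (c) S = 0.2283 VA  (d) PF = 0.0007076 (leading)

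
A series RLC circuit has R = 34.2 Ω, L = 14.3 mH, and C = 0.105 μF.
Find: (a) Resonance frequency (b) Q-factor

Step 1 — Resonance condition Im(Z)=0 gives ω₀ = 1/√(LC).
Step 2 — ω₀ = 1/√(0.0143·1.05e-07) = 2.581e+04 rad/s.
Step 3 — f₀ = ω₀/(2π) = 4107 Hz.
Step 4 — Series Q: Q = ω₀L/R = 2.581e+04·0.0143/34.2 = 10.79.

(a) f₀ = 4107 Hz  (b) Q = 10.79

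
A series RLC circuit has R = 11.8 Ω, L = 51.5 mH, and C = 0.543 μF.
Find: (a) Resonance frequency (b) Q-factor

Step 1 — Resonance condition Im(Z)=0 gives ω₀ = 1/√(LC).
Step 2 — ω₀ = 1/√(0.0515·5.43e-07) = 5980 rad/s.
Step 3 — f₀ = ω₀/(2π) = 951.7 Hz.
Step 4 — Series Q: Q = ω₀L/R = 5980·0.0515/11.8 = 26.1.

(a) f₀ = 951.7 Hz  (b) Q = 26.1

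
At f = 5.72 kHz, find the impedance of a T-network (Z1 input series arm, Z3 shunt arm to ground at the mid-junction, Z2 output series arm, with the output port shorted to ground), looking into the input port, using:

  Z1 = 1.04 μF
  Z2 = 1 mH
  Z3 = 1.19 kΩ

Step 1 — Angular frequency: ω = 2π·f = 2π·5720 = 3.594e+04 rad/s.
Step 2 — Component impedances:
  Z1: Z = 1/(jωC) = -j/(ω·C) = 0 - j26.75 Ω
  Z2: Z = jωL = j·3.594e+04·0.001 = 0 + j35.94 Ω
  Z3: Z = R = 1190 Ω
Step 3 — With the output port shorted to ground, the output series arm Z2 runs from the junction to ground; the shunt arm Z3 also runs from the junction to ground. They appear in parallel: Z3 || Z2 = 1.084 + j35.91 Ω.
Step 4 — Series with input arm Z1: Z_in = Z1 + (Z3 || Z2) = 1.084 + j9.153 Ω = 9.217∠83.2° Ω.

Z = 1.084 + j9.153 Ω = 9.217∠83.2° Ω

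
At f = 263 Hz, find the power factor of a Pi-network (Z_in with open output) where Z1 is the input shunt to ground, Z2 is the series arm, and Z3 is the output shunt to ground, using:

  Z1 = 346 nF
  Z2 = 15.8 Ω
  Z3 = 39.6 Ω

Step 1 — Angular frequency: ω = 2π·f = 2π·263 = 1652 rad/s.
Step 2 — Component impedances:
  Z1: Z = 1/(jωC) = -j/(ω·C) = 0 - j1749 Ω
  Z2: Z = R = 15.8 Ω
  Z3: Z = R = 39.6 Ω
Step 3 — With open output, the series arm Z2 and the output shunt Z3 appear in series to ground: Z2 + Z3 = 55.4 Ω.
Step 4 — Parallel with input shunt Z1: Z_in = Z1 || (Z2 + Z3) = 55.34 - j1.753 Ω = 55.37∠-1.8° Ω.
Step 5 — Power factor: PF = cos(φ) = Re(Z)/|Z| = 55.34/55.37 = 0.9995.
Step 6 — Type: Im(Z) = -1.753 ⇒ leading (phase φ = -1.8°).

PF = 0.9995 (leading, φ = -1.8°)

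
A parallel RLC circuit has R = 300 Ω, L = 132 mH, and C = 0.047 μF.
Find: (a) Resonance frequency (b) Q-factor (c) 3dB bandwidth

Step 1 — Resonance: ω₀ = 1/√(LC) = 1/√(0.132·4.7e-08) = 1.27e+04 rad/s.
Step 2 — f₀ = ω₀/(2π) = 2021 Hz.
Step 3 — Parallel Q: Q = R/(ω₀L) = 300/(1.27e+04·0.132) = 0.179.
Step 4 — Bandwidth: Δω = ω₀/Q = 7.092e+04 rad/s; BW = Δω/(2π) = 1.129e+04 Hz.

(a) f₀ = 2021 Hz  (b) Q = 0.179  (c) BW = 1.129e+04 Hz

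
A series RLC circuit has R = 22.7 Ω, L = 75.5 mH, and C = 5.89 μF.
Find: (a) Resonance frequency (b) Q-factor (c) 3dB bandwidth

Step 1 — Resonance: ω₀ = 1/√(LC) = 1/√(0.0755·5.89e-06) = 1500 rad/s.
Step 2 — f₀ = ω₀/(2π) = 238.7 Hz.
Step 3 — Series Q: Q = ω₀L/R = 1500·0.0755/22.7 = 4.988.
Step 4 — Bandwidth: Δω = ω₀/Q = 300.7 rad/s; BW = Δω/(2π) = 47.85 Hz.

(a) f₀ = 238.7 Hz  (b) Q = 4.988  (c) BW = 47.85 Hz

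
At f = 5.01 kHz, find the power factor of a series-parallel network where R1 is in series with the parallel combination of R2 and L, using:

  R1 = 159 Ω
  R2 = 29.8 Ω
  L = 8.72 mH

Step 1 — Angular frequency: ω = 2π·f = 2π·5010 = 3.148e+04 rad/s.
Step 2 — Component impedances:
  R1: Z = R = 159 Ω
  R2: Z = R = 29.8 Ω
  L: Z = jωL = j·3.148e+04·0.00872 = 0 + j274.5 Ω
Step 3 — Parallel branch: R2 || L = 1/(1/R2 + 1/L) = 29.45 + j3.197 Ω.
Step 4 — Series with R1: Z_total = R1 + (R2 || L) = 188.5 + j3.197 Ω = 188.5∠1.0° Ω.
Step 5 — Power factor: PF = cos(φ) = Re(Z)/|Z| = 188.453/188.48 = 0.9999.
Step 6 — Type: Im(Z) = 3.197 ⇒ lagging (phase φ = 1.0°).

PF = 0.9999 (lagging, φ = 1.0°)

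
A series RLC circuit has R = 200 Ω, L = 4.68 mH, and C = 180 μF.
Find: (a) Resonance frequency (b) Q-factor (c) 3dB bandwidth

Step 1 — Resonance: ω₀ = 1/√(LC) = 1/√(0.00468·0.00018) = 1090 rad/s.
Step 2 — f₀ = ω₀/(2π) = 173.4 Hz.
Step 3 — Series Q: Q = ω₀L/R = 1090·0.00468/200 = 0.0255.
Step 4 — Bandwidth: Δω = ω₀/Q = 4.274e+04 rad/s; BW = Δω/(2π) = 6801 Hz.

(a) f₀ = 173.4 Hz  (b) Q = 0.0255  (c) BW = 6801 Hz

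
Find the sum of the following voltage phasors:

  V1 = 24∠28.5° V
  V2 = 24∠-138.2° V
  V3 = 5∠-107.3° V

Step 1 — Convert each phasor to rectangular form:
  V1 = 24·(cos(28.5°) + j·sin(28.5°)) = 21.09 + j11.45 V
  V2 = 24·(cos(-138.2°) + j·sin(-138.2°)) = -17.89 - j16 V
  V3 = 5·(cos(-107.3°) + j·sin(-107.3°)) = -1.487 - j4.774 V
Step 2 — Sum components: V_total = 1.713 - j9.319 V.
Step 3 — Convert to polar: |V_total| = 9.475 V, ∠V_total = -79.6°.

V_total = 9.475∠-79.6° V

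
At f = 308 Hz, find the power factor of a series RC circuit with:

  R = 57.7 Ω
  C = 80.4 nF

Step 1 — Angular frequency: ω = 2π·f = 2π·308 = 1935 rad/s.
Step 2 — Component impedances:
  R: Z = R = 57.7 Ω
  C: Z = 1/(jωC) = -j/(ω·C) = 0 - j6427 Ω
Step 3 — Series combination: Z_total = R + C = 57.7 - j6427 Ω = 6427∠-89.5° Ω.
Step 4 — Power factor: PF = cos(φ) = Re(Z)/|Z| = 57.7/6427.3 = 0.008977.
Step 5 — Type: Im(Z) = -6427 ⇒ leading (phase φ = -89.5°).

PF = 0.008977 (leading, φ = -89.5°)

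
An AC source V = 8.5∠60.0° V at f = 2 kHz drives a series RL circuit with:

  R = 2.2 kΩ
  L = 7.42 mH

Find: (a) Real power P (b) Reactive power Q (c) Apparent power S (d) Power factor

Step 1 — Angular frequency: ω = 2π·f = 2π·2000 = 1.257e+04 rad/s.
Step 2 — Component impedances:
  R: Z = R = 2200 Ω
  L: Z = jωL = j·1.257e+04·0.00742 = 0 + j93.24 Ω
Step 3 — Series combination: Z_total = R + L = 2200 + j93.24 Ω = 2202∠2.4° Ω.
Step 4 — Source phasor: V = 8.5∠60.0° V = 4.25 + j7.361 V.
Step 5 — Current: I = V / Z = 0.00207 + j0.003258 A = 0.00386∠57.6° A.
Step 6 — Complex power: S = V·I* = 0.03278 + j0.001389 VA.
Step 7 — Real power: P = Re(S) = 0.03278 W.
Step 8 — Reactive power: Q = Im(S) = 0.001389 VAR.
Step 9 — Apparent power: |S| = 0.03281 VA.
Step 10 — Power factor: PF = P/|S| = 0.9991 (lagging).

(a) P = 0.03278 W  (b) Q = 0.001389 VAR  (c) S = 0.03281 VA  (d) PF = 0.9991 (lagging)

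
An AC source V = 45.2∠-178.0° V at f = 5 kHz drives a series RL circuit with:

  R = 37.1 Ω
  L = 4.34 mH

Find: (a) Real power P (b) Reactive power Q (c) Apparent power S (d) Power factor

Step 1 — Angular frequency: ω = 2π·f = 2π·5000 = 3.142e+04 rad/s.
Step 2 — Component impedances:
  R: Z = R = 37.1 Ω
  L: Z = jωL = j·3.142e+04·0.00434 = 0 + j136.3 Ω
Step 3 — Series combination: Z_total = R + L = 37.1 + j136.3 Ω = 141.3∠74.8° Ω.
Step 4 — Source phasor: V = 45.2∠-178.0° V = -45.17 - j1.577 V.
Step 5 — Current: I = V / Z = -0.09471 + j0.3055 A = 0.3199∠107.2° A.
Step 6 — Complex power: S = V·I* = 3.796 + j13.95 VA.
Step 7 — Real power: P = Re(S) = 3.796 W.
Step 8 — Reactive power: Q = Im(S) = 13.95 VAR.
Step 9 — Apparent power: |S| = 14.46 VA.
Step 10 — Power factor: PF = P/|S| = 0.2626 (lagging).

(a) P = 3.796 W  (b) Q = 13.95 VAR  (c) S = 14.46 VA  (d) PF = 0.2626 (lagging)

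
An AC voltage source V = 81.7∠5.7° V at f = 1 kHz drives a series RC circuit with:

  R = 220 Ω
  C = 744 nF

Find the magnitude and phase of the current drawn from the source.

Step 1 — Angular frequency: ω = 2π·f = 2π·1000 = 6283 rad/s.
Step 2 — Component impedances:
  R: Z = R = 220 Ω
  C: Z = 1/(jωC) = -j/(ω·C) = 0 - j213.9 Ω
Step 3 — Series combination: Z_total = R + C = 220 - j213.9 Ω = 306.9∠-44.2° Ω.
Step 4 — Source phasor: V = 81.7∠5.7° V = 81.3 + j8.114 V.
Step 5 — Ohm's law: I = V / Z_total = (81.3 + j8.114) / (220 - j213.9) = 0.1715 + j0.2036 A.
Step 6 — Convert to polar: |I| = 0.2662 A, ∠I = 49.9°.

I = 0.2662∠49.9° A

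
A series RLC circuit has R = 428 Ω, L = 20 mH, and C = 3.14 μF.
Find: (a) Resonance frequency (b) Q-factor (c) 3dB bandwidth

Step 1 — Resonance: ω₀ = 1/√(LC) = 1/√(0.02·3.14e-06) = 3990 rad/s.
Step 2 — f₀ = ω₀/(2π) = 635.1 Hz.
Step 3 — Series Q: Q = ω₀L/R = 3990·0.02/428 = 0.1865.
Step 4 — Bandwidth: Δω = ω₀/Q = 2.14e+04 rad/s; BW = Δω/(2π) = 3406 Hz.

(a) f₀ = 635.1 Hz  (b) Q = 0.1865  (c) BW = 3406 Hz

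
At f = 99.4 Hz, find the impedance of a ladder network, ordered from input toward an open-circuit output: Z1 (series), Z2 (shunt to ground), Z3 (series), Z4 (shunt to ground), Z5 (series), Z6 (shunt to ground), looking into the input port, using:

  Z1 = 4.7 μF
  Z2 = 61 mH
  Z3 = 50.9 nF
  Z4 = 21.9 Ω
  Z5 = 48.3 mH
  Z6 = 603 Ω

Step 1 — Angular frequency: ω = 2π·f = 2π·99.4 = 624.5 rad/s.
Step 2 — Component impedances:
  Z1: Z = 1/(jωC) = -j/(ω·C) = 0 - j340.7 Ω
  Z2: Z = jωL = j·624.5·0.061 = 0 + j38.1 Ω
  Z3: Z = 1/(jωC) = -j/(ω·C) = 0 - j3.146e+04 Ω
  Z4: Z = R = 21.9 Ω
  Z5: Z = jωL = j·624.5·0.0483 = 0 + j30.17 Ω
  Z6: Z = R = 603 Ω
Step 3 — Ladder network (open output): work backward from the far end, alternating series and parallel combinations. Z_in = 3.107e-05 - j302.5 Ω = 302.5∠-90.0° Ω.

Z = 3.107e-05 - j302.5 Ω = 302.5∠-90.0° Ω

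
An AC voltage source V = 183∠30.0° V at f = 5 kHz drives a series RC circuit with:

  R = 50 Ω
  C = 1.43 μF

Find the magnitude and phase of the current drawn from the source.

Step 1 — Angular frequency: ω = 2π·f = 2π·5000 = 3.142e+04 rad/s.
Step 2 — Component impedances:
  R: Z = R = 50 Ω
  C: Z = 1/(jωC) = -j/(ω·C) = 0 - j22.26 Ω
Step 3 — Series combination: Z_total = R + C = 50 - j22.26 Ω = 54.73∠-24.0° Ω.
Step 4 — Source phasor: V = 183∠30.0° V = 158.5 + j91.5 V.
Step 5 — Ohm's law: I = V / Z_total = (158.5 + j91.5) / (50 - j22.26) = 1.965 + j2.705 A.
Step 6 — Convert to polar: |I| = 3.344 A, ∠I = 54.0°.

I = 3.344∠54.0° A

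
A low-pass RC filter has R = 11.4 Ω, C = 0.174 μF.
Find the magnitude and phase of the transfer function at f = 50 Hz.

Step 1 — Angular frequency: ω = 2π·50 = 314.2 rad/s.
Step 2 — Transfer function: H(jω) = 1/(1 + jωRC).
Step 3 — Denominator: 1 + jωRC = 1 + j·314.2·11.4·1.74e-07 = 1 + j0.0006232.
Step 4 — H = 1 - j0.0006232.
Step 5 — Magnitude: |H| = 1 (-0.0 dB); phase: φ = -0.0°.

|H| = 1 (-0.0 dB), φ = -0.0°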